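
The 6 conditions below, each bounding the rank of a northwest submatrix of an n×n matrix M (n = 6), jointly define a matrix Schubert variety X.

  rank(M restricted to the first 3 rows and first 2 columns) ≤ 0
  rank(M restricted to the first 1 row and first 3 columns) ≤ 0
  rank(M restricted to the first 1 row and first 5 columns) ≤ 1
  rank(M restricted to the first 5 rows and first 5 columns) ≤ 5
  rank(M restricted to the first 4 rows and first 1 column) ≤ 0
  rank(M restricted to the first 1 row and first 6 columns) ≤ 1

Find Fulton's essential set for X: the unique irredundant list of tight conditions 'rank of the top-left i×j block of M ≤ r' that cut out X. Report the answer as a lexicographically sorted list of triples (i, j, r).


Recovering R(i,j) via the rank-extension bound from the 6 conditions:

  R[1]: 0  0  0  1  1  1
  R[2]: 0  0  1  2  2  2
  R[3]: 0  0  1  2  3  3
  R[4]: 0  1  2  3  4  4
  R[5]: 1  2  3  4  5  5
  R[6]: 1  2  3  4  5  6

so w = (4, 3, 5, 2, 1, 6).

Rothe diagram D(w) (8 cells), 3 SE-corners (essential conditions):

[(1, 3, 0), (3, 2, 0), (4, 1, 0)]


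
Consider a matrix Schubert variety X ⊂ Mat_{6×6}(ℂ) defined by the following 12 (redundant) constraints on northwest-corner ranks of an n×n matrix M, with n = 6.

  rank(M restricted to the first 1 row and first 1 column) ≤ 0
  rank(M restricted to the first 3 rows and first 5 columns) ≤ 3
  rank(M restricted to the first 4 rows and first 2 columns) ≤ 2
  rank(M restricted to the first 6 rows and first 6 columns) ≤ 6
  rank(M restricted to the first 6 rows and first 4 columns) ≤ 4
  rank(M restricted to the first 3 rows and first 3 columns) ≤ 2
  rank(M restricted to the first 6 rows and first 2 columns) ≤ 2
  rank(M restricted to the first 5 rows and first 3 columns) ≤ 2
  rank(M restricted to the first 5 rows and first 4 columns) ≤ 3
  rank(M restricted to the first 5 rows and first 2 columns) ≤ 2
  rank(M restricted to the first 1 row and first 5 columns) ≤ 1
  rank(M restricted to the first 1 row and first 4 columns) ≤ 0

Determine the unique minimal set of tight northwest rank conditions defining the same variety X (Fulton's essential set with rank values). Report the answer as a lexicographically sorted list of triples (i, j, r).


Rank table r_w(6×6) implied by the 12 constraints:

  0, 0, 0, 0, 1, 1
  1, 1, 1, 1, 2, 2
  1, 2, 2, 2, 3, 3
  1, 2, 2, 3, 4, 4
  1, 2, 2, 3, 4, 5
  1, 2, 3, 4, 5, 6

reading off 1-entries of Δ²R: w = (5, 1, 2, 4, 6, 3).

D(w) has 6 cells with 2 SE-corners; essential set:

[(1, 4, 0), (5, 3, 2)]


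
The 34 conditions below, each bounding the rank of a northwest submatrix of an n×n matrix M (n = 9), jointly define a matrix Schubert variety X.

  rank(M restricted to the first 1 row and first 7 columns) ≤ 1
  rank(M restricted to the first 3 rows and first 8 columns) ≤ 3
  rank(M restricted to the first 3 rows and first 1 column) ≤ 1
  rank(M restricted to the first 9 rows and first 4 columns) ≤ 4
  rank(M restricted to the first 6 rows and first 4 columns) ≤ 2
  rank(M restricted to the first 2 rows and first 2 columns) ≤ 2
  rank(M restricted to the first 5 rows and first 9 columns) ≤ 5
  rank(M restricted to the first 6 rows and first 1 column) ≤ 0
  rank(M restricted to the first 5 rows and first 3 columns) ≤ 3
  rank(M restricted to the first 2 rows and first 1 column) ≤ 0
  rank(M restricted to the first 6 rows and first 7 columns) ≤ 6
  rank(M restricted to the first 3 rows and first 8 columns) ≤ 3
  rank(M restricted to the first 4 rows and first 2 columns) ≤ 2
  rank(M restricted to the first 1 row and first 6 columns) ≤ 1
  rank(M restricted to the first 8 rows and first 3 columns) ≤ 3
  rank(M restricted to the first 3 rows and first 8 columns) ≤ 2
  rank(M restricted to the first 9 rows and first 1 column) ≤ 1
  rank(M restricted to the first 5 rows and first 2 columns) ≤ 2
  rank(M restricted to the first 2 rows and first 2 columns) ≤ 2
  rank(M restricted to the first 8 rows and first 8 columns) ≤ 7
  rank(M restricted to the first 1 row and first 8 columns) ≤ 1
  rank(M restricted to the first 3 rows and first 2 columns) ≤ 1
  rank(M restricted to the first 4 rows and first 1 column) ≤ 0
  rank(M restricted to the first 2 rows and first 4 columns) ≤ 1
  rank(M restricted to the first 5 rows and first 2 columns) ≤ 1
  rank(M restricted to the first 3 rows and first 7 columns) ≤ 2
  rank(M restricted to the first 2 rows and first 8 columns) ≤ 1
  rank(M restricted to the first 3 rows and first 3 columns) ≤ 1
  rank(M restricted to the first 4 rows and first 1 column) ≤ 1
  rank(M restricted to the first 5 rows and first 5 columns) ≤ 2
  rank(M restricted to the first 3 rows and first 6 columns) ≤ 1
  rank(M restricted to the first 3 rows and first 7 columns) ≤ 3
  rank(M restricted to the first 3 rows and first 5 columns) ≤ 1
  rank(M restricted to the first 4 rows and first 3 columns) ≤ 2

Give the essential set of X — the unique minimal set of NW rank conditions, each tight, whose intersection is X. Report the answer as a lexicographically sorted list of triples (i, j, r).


Propagating the 34 rank bounds to every northwest block:

  R[1]: 0  1  1  1  1  1  1  1  1
  R[2]: 0  1  1  1  1  1  1  1  2
  R[3]: 0  1  1  1  1  1  2  2  3
  R[4]: 0  1  2  2  2  2  3  3  4
  R[5]: 0  1  2  2  2  3  4  4  5
  R[6]: 0  1  2  2  3  4  5  5  6
  R[7]: 1  2  3  3  4  5  6  6  7
  R[8]: 1  2  3  4  5  6  7  7  8
  R[9]: 1  2  3  4  5  6  7  8  9

second differences of R give the permutation w = (2, 9, 7, 3, 6, 5, 1, 4, 8).

D(w) has 19 cells with 5 SE-corners; essential set:

[(2, 8, 1), (3, 6, 1), (5, 5, 2), (6, 1, 0), (6, 4, 2)]


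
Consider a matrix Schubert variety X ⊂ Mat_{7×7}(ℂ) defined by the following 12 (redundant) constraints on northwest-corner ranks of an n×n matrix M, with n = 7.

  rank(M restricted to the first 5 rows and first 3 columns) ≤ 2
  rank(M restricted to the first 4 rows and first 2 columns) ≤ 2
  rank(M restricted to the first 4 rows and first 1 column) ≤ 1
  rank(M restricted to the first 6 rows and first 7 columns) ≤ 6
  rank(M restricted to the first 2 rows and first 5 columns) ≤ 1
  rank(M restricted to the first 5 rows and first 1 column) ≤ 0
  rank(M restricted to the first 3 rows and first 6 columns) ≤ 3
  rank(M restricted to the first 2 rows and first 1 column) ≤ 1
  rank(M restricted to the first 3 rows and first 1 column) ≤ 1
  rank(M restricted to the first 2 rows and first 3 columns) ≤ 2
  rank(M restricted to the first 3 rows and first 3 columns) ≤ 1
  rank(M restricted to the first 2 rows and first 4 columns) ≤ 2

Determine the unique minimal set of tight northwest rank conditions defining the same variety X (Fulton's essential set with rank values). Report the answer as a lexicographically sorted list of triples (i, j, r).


Computing R[i][j] = min implied NW-rank bound (n=7, 12 conditions):

  0 1 1 1 1 1 1
  0 1 1 1 1 2 2
  0 1 1 2 2 3 3
  0 1 2 3 3 4 4
  0 1 2 3 4 5 5
  1 2 3 4 5 6 6
  1 2 3 4 5 6 7

reading off 1-entries of Δ²R: w = (2, 6, 4, 3, 5, 1, 7).

D(w) has 9 cells with 3 SE-corners; essential set:

[(2, 5, 1), (3, 3, 1), (5, 1, 0)]


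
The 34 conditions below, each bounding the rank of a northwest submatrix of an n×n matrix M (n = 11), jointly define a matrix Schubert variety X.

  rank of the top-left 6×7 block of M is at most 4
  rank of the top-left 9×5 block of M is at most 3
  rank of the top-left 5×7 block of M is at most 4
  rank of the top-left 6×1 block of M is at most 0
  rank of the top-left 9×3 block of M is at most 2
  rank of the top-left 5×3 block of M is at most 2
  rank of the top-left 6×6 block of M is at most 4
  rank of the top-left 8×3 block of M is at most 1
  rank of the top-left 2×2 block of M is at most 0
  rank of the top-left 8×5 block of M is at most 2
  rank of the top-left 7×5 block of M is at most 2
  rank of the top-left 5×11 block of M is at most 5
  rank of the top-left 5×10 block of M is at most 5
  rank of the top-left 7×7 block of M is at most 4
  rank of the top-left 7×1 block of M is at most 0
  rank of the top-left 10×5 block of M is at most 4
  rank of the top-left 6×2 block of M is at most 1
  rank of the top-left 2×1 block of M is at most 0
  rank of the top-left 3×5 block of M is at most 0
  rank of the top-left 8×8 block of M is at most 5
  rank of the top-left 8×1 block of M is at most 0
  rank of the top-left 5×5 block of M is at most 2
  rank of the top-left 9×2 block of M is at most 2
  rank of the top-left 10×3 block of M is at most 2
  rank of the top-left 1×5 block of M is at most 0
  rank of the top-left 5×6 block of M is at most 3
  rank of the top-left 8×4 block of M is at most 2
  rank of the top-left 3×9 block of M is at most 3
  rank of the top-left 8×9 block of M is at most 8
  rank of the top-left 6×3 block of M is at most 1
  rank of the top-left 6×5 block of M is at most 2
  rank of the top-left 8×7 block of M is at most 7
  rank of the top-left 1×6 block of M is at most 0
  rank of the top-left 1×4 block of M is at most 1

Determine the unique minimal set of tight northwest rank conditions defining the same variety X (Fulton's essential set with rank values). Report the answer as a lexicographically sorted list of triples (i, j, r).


Recovering R(i,j) via the rank-extension bound from the 34 conditions:

  i=1: 0  0  0  0  0  0  1  1  1  1  1
  i=2: 0  0  0  0  0  1  2  2  2  2  2
  i=3: 0  0  0  0  0  1  2  3  3  3  3
  i=4: 0  1  1  1  1  2  3  4  4  4  4
  i=5: 0  1  1  2  2  3  4  5  5  5  5
  i=6: 0  1  1  2  2  3  4  5  6  6  6
  i=7: 0  1  1  2  2  3  4  5  6  7  7
  i=8: 0  1  1  2  2  3  4  5  6  7  8
  i=9: 1  2  2  3  3  4  5  6  7  8  9
  i=10: 1  2  2  3  4  5  6  7  8  9  10
  i=11: 1  2  3  4  5  6  7  8  9  10  11

so w = (7, 6, 8, 2, 4, 9, 10, 11, 1, 5, 3).

Fulton essential set (6 of the 29 Rothe cells):

[(1, 6, 0), (3, 5, 0), (8, 1, 0), (8, 3, 1), (8, 5, 2), (10, 3, 2)]


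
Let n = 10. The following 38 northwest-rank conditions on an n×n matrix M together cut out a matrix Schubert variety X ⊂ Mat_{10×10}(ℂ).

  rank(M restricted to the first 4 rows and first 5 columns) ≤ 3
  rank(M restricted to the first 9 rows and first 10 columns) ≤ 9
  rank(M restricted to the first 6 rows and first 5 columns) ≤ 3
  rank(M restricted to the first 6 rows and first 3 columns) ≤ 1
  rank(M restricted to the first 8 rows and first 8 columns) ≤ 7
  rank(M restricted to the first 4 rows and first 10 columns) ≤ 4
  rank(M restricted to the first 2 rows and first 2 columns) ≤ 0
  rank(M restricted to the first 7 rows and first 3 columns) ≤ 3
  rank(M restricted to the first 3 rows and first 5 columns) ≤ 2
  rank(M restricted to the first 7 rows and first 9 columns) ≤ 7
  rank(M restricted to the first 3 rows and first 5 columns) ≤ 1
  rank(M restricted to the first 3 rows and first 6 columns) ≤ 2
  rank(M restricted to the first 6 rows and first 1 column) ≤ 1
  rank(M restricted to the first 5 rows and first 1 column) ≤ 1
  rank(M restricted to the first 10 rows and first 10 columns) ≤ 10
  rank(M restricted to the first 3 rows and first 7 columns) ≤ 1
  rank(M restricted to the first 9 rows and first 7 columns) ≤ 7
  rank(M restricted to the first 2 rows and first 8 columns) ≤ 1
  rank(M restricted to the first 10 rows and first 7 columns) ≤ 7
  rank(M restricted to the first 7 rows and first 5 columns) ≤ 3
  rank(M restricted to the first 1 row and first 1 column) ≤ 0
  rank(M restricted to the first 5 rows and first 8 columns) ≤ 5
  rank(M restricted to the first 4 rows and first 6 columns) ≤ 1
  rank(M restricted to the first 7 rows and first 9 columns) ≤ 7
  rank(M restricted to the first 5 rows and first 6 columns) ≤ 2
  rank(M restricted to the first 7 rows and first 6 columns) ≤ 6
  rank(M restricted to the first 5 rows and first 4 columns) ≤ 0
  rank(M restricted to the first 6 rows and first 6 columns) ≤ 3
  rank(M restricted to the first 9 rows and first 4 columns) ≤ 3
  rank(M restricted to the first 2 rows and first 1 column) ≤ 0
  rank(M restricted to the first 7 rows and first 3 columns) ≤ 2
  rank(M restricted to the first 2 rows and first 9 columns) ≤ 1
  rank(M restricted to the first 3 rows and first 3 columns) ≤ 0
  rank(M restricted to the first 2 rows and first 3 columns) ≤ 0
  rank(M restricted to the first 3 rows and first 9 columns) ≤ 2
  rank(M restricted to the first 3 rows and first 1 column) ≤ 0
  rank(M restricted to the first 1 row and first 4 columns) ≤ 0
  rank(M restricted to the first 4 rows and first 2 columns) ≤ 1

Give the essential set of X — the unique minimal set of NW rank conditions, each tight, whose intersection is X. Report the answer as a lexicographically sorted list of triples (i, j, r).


Recovering R(i,j) via the rank-extension bound from the 38 conditions:

  i=1: 0 0 0 0 1 1 1 1 1 1
  i=2: 0 0 0 0 1 1 1 1 1 2
  i=3: 0 0 0 0 1 1 1 2 2 3
  i=4: 0 0 0 0 1 1 2 3 3 4
  i=5: 0 0 0 0 1 2 3 4 4 5
  i=6: 1 1 1 1 2 3 4 5 5 6
  i=7: 1 2 2 2 3 4 5 6 6 7
  i=8: 1 2 3 3 4 5 6 7 7 8
  i=9: 1 2 3 3 4 5 6 7 8 9
  i=10: 1 2 3 4 5 6 7 8 9 10

second differences of R give the permutation w = (5, 10, 8, 7, 6, 1, 2, 3, 9, 4).

|D(w)|=28, |Ess(w)|=5:

[(2, 9, 1), (3, 7, 1), (4, 6, 1), (5, 4, 0), (9, 4, 3)]


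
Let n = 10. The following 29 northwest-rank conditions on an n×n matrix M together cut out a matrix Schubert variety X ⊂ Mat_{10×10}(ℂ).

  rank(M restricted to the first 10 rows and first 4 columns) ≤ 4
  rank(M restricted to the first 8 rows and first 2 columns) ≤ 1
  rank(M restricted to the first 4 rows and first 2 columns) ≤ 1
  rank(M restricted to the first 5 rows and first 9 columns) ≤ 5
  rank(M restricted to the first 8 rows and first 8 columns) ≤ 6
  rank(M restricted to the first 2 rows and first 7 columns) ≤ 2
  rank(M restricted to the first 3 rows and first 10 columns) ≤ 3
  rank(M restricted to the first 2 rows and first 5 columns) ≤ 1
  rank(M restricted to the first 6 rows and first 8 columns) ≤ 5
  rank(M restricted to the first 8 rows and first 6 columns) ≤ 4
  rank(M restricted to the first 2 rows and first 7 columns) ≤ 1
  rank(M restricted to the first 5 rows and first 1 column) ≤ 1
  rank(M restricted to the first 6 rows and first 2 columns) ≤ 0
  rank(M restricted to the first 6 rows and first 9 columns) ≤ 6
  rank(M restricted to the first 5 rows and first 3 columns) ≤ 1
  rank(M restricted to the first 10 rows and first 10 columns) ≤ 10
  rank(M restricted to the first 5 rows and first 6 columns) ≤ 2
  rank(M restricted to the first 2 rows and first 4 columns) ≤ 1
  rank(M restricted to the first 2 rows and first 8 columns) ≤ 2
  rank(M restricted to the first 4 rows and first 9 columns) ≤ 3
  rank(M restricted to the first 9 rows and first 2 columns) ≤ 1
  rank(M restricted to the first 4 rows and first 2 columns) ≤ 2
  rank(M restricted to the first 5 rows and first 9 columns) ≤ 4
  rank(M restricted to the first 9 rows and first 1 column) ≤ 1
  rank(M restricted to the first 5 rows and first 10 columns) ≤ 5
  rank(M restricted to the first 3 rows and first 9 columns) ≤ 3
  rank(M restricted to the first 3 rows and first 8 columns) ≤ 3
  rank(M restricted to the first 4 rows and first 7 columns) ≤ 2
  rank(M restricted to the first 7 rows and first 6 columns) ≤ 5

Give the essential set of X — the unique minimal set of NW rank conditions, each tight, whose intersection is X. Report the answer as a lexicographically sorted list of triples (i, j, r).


Recovering R(i,j) via the rank-extension bound from the 29 conditions:

  0 0 1 1 1 1 1 1 1 1
  0 0 1 1 1 1 1 2 2 2
  0 0 1 2 2 2 2 3 3 3
  0 0 1 2 2 2 2 3 3 4
  0 0 1 2 2 2 3 4 4 5
  0 0 1 2 3 3 4 5 5 6
  1 1 2 3 4 4 5 6 6 7
  1 1 2 3 4 4 5 6 7 8
  1 1 2 3 4 5 6 7 8 9
  1 2 3 4 5 6 7 8 9 10

second differences of R give the permutation w = (3, 8, 4, 10, 7, 5, 1, 9, 6, 2).

ℓ(w)=25; the 7 essential cells (i,j,r):

[(2, 7, 1), (4, 7, 2), (4, 9, 3), (5, 6, 2), (6, 2, 0), (8, 6, 4), (9, 2, 1)]


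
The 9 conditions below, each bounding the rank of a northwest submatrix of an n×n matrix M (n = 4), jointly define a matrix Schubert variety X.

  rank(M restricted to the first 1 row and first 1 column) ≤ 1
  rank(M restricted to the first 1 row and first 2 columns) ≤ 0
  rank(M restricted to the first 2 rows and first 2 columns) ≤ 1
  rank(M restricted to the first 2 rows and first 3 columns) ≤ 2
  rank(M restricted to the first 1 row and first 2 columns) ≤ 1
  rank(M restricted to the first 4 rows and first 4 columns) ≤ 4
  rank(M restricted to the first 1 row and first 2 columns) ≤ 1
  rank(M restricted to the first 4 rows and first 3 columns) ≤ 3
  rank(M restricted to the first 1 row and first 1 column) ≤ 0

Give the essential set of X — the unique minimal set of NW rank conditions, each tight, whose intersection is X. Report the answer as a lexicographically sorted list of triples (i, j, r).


Computing R[i][j] = min implied NW-rank bound (n=4, 9 conditions):

  i=1: 0 0 1 1
  i=2: 1 1 2 2
  i=3: 1 2 3 3
  i=4: 1 2 3 4

hence w(1..4) = (3, 1, 2, 4).

Fulton essential set (1 of the 2 Rothe cells):

[(1, 2, 0)]


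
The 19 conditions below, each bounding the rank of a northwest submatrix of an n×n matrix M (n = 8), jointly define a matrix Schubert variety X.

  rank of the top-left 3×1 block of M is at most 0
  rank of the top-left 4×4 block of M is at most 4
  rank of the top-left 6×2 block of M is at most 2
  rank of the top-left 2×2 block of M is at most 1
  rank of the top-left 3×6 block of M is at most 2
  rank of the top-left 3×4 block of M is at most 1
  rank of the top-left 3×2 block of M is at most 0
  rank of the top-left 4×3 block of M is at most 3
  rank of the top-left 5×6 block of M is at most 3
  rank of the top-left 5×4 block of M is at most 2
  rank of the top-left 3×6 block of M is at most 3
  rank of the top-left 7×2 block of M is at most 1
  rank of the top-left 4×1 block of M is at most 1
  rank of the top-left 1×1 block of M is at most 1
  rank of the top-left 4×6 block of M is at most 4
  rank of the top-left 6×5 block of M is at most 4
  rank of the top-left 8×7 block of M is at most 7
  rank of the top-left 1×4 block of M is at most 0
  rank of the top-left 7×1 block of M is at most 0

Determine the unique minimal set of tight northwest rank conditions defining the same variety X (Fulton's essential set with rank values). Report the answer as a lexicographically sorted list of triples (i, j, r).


The tightest implied rank at each (i,j), from the 19 conditions:

  i=1: 0, 0, 0, 0, 1, 1, 1, 1
  i=2: 0, 0, 1, 1, 2, 2, 2, 2
  i=3: 0, 0, 1, 1, 2, 2, 3, 3
  i=4: 0, 1, 2, 2, 3, 3, 4, 4
  i=5: 0, 1, 2, 2, 3, 3, 4, 5
  i=6: 0, 1, 2, 3, 4, 4, 5, 6
  i=7: 0, 1, 2, 3, 4, 5, 6, 7
  i=8: 1, 2, 3, 4, 5, 6, 7, 8

so w = (5, 3, 7, 2, 8, 4, 6, 1).

Fulton essential set (7 of the 16 Rothe cells):

[(1, 4, 0), (3, 2, 0), (3, 4, 1), (3, 6, 2), (5, 4, 2), (5, 6, 3), (7, 1, 0)]


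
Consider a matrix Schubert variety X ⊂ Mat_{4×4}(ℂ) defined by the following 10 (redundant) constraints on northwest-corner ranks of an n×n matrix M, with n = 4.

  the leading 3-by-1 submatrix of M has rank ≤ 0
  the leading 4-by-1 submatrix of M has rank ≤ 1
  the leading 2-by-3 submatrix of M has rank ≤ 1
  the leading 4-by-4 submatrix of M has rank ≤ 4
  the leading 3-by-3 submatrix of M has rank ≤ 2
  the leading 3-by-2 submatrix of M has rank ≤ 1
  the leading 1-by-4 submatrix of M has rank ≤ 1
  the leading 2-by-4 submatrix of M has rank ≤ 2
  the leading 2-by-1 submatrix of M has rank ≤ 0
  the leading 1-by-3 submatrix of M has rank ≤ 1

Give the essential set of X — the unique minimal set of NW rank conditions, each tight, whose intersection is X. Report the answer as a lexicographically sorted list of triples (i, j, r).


Propagating the 10 rank bounds to every northwest block:

  R[1]: 0 1 1 1
  R[2]: 0 1 1 2
  R[3]: 0 1 2 3
  R[4]: 1 2 3 4

reading off 1-entries of Δ²R: w = (2, 4, 3, 1).

Fulton essential set (2 of the 4 Rothe cells):

[(2, 3, 1), (3, 1, 0)]


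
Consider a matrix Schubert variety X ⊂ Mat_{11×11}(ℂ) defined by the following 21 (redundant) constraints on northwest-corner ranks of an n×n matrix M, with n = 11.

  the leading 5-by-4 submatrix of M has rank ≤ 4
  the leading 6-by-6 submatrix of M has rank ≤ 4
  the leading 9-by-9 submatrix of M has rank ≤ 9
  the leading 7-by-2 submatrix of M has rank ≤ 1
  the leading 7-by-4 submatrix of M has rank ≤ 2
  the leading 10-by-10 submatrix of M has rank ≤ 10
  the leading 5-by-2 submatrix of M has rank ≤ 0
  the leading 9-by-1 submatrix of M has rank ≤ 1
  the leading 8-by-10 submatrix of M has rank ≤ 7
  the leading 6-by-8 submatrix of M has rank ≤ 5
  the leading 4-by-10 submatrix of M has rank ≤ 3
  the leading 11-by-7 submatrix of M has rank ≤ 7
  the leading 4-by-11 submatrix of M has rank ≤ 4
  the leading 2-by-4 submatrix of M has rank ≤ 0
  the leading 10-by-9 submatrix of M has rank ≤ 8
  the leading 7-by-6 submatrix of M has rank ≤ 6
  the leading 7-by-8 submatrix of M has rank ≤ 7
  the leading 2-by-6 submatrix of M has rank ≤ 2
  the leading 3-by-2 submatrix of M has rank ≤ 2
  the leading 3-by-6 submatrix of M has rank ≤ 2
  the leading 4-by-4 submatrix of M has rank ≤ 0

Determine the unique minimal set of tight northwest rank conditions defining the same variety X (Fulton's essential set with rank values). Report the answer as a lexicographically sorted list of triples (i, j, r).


Reconstructing r_w from the 21 given conditions:

  i=1: 0, 0, 0, 0, 1, 1, 1, 1, 1, 1, 1
  i=2: 0, 0, 0, 0, 1, 2, 2, 2, 2, 2, 2
  i=3: 0, 0, 0, 0, 1, 2, 3, 3, 3, 3, 3
  i=4: 0, 0, 0, 0, 1, 2, 3, 3, 3, 3, 4
  i=5: 0, 0, 1, 1, 2, 3, 4, 4, 4, 4, 5
  i=6: 1, 1, 2, 2, 3, 4, 5, 5, 5, 5, 6
  i=7: 1, 1, 2, 2, 3, 4, 5, 6, 6, 6, 7
  i=8: 1, 2, 3, 3, 4, 5, 6, 7, 7, 7, 8
  i=9: 1, 2, 3, 4, 5, 6, 7, 8, 8, 8, 9
  i=10: 1, 2, 3, 4, 5, 6, 7, 8, 8, 9, 10
  i=11: 1, 2, 3, 4, 5, 6, 7, 8, 9, 10, 11

reading off 1-entries of Δ²R: w = (5, 6, 7, 11, 3, 1, 8, 2, 4, 10, 9).

6 SE-corners of the 24-cell Rothe diagram give Ess(w):

[(4, 4, 0), (4, 10, 3), (5, 2, 0), (7, 2, 1), (7, 4, 2), (10, 9, 8)]


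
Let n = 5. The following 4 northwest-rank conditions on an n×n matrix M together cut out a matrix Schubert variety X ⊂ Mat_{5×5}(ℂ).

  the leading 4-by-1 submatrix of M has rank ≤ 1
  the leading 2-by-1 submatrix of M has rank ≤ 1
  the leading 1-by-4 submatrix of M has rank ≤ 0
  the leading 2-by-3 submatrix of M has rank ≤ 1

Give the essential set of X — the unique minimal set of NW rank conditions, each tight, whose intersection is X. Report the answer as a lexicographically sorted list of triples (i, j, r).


Rank table r_w(5×5) implied by the 4 constraints:

  R[1]: 0  0  0  0  1
  R[2]: 1  1  1  1  2
  R[3]: 1  2  2  2  3
  R[4]: 1  2  3  3  4
  R[5]: 1  2  3  4  5

the unique w with this rank table is (5, 1, 2, 3, 4).

ℓ(w)=4; the 1 essential cell (i,j,r):

[(1, 4, 0)]


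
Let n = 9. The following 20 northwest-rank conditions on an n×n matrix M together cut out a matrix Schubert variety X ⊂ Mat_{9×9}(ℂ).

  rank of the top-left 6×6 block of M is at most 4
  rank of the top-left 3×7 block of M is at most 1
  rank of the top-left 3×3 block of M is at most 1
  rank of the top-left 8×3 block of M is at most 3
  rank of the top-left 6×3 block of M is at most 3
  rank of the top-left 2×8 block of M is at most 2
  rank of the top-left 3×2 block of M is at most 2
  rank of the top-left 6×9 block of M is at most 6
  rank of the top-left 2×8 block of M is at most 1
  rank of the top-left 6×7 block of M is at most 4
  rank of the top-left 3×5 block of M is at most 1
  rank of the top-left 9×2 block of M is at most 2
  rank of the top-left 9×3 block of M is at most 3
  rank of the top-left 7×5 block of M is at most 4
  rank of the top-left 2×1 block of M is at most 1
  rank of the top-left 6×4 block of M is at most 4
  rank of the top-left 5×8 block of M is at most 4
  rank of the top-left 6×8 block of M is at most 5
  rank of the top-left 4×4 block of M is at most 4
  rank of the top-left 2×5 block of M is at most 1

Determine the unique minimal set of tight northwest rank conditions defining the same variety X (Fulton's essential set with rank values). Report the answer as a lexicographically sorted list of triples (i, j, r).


Computing R[i][j] = min implied NW-rank bound (n=9, 20 conditions):

  R[1]: 1  1  1  1  1  1  1  1  1
  R[2]: 1  1  1  1  1  1  1  1  2
  R[3]: 1  1  1  1  1  1  1  2  3
  R[4]: 1  2  2  2  2  2  2  3  4
  R[5]: 1  2  3  3  3  3  3  4  5
  R[6]: 1  2  3  4  4  4  4  5  6
  R[7]: 1  2  3  4  4  5  5  6  7
  R[8]: 1  2  3  4  5  6  6  7  8
  R[9]: 1  2  3  4  5  6  7  8  9

second differences of R give the permutation w = (1, 9, 8, 2, 3, 4, 6, 5, 7).

Fulton essential set (3 of the 14 Rothe cells):

[(2, 8, 1), (3, 7, 1), (7, 5, 4)]


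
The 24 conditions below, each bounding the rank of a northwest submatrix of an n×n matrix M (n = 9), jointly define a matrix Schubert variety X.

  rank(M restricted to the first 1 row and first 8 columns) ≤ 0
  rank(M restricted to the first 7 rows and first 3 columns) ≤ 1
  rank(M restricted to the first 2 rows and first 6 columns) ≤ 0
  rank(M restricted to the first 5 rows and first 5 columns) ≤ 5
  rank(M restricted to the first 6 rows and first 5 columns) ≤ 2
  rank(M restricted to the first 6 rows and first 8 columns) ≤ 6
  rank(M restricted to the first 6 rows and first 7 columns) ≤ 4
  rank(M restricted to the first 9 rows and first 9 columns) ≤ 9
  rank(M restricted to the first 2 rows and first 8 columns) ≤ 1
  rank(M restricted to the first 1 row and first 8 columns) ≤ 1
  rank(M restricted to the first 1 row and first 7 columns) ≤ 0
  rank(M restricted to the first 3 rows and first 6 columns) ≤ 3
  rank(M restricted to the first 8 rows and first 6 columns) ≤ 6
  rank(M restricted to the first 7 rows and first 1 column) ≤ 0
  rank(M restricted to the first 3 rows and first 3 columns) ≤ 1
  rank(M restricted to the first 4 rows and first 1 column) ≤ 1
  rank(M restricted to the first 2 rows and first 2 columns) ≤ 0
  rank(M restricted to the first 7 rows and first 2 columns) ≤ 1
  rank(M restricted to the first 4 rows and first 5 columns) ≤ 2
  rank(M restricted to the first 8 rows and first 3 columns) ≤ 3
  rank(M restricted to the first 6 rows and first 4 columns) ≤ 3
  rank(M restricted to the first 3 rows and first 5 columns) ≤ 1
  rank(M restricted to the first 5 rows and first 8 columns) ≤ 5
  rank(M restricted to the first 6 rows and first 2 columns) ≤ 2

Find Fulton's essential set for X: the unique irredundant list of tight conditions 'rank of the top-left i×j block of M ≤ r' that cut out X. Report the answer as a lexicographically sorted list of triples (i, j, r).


Rank table r_w(9×9) implied by the 24 constraints:

  row 1: 0 0 0 0 0 0 0 0 1
  row 2: 0 0 0 0 0 0 1 1 2
  row 3: 0 1 1 1 1 1 2 2 3
  row 4: 0 1 1 2 2 2 3 3 4
  row 5: 0 1 1 2 2 3 4 4 5
  row 6: 0 1 1 2 2 3 4 5 6
  row 7: 0 1 1 2 3 4 5 6 7
  row 8: 1 2 2 3 4 5 6 7 8
  row 9: 1 2 3 4 5 6 7 8 9

reading off 1-entries of Δ²R: w = (9, 7, 2, 4, 6, 8, 5, 1, 3).

D(w) has 25 cells with 5 SE-corners; essential set:

[(1, 8, 0), (2, 6, 0), (6, 5, 2), (7, 1, 0), (7, 3, 1)]


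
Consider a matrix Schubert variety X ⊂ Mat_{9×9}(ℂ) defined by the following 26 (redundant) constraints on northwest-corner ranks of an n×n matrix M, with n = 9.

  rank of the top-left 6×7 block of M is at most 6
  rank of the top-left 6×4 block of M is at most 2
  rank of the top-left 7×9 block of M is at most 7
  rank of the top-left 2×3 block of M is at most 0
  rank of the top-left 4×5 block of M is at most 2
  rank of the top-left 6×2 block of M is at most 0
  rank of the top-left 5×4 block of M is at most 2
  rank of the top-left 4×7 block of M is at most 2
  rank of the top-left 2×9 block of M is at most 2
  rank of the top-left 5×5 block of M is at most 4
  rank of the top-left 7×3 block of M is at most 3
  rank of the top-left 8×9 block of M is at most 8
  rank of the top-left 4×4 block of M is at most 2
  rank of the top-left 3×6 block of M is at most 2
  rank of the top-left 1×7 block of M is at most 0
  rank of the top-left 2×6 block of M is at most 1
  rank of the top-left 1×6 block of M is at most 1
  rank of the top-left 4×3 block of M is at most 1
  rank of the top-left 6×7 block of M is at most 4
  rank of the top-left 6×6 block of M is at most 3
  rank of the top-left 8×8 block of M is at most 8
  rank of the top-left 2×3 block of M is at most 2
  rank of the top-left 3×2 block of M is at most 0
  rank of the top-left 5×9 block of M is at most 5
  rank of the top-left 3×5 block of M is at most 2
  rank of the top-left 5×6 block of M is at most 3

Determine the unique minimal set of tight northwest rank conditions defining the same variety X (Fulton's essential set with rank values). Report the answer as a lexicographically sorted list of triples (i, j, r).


Propagating the 26 rank bounds to every northwest block:

  0 0 0 0 0 0 0 1 1
  0 0 0 1 1 1 1 2 2
  0 0 1 2 2 2 2 3 3
  0 0 1 2 2 2 2 3 4
  0 0 1 2 3 3 3 4 5
  0 0 1 2 3 3 4 5 6
  1 1 2 3 4 4 5 6 7
  1 2 3 4 5 5 6 7 8
  1 2 3 4 5 6 7 8 9

second differences of R give the permutation w = (8, 4, 3, 9, 5, 7, 1, 2, 6).

|D(w)|=22, |Ess(w)|=5:

[(1, 7, 0), (2, 3, 0), (4, 7, 2), (6, 2, 0), (6, 6, 3)]


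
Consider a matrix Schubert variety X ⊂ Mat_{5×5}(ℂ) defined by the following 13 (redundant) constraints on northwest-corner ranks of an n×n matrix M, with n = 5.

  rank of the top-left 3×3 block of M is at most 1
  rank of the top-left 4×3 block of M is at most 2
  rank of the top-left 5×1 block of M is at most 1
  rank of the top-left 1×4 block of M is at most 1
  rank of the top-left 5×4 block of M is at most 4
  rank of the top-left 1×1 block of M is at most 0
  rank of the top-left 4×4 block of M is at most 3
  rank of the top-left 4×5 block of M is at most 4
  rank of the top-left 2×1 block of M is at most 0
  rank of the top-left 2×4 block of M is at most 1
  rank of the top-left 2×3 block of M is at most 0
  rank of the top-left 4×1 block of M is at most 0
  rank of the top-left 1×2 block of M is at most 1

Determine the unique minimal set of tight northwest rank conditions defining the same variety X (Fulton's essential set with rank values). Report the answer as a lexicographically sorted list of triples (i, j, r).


The tightest implied rank at each (i,j), from the 13 conditions:

  i=1: 0 | 0 | 0 | 1 | 1
  i=2: 0 | 0 | 0 | 1 | 2
  i=3: 0 | 1 | 1 | 2 | 3
  i=4: 0 | 1 | 2 | 3 | 4
  i=5: 1 | 2 | 3 | 4 | 5

so w = (4, 5, 2, 3, 1).

Rothe diagram D(w) (8 cells), 2 SE-corners (essential conditions):

[(2, 3, 0), (4, 1, 0)]


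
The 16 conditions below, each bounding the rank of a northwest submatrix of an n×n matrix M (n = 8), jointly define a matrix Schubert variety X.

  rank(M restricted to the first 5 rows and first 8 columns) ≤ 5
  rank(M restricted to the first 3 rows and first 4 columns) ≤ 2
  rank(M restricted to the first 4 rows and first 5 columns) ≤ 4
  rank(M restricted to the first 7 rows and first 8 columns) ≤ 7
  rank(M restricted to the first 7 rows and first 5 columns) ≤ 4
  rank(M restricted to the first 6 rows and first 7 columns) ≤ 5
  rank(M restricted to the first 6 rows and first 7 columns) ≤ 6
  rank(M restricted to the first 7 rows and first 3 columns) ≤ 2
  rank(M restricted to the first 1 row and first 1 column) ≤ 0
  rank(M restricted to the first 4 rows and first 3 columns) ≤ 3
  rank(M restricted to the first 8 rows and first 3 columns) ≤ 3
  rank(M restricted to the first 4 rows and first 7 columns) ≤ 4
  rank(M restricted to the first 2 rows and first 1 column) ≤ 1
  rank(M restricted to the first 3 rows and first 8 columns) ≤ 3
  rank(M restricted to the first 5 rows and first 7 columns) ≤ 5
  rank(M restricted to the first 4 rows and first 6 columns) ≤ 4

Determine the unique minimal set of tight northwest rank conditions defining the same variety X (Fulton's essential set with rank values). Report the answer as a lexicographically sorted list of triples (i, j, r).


Propagating the 16 rank bounds to every northwest block:

  R[1]: 0, 1, 1, 1, 1, 1, 1, 1
  R[2]: 1, 2, 2, 2, 2, 2, 2, 2
  R[3]: 1, 2, 2, 2, 3, 3, 3, 3
  R[4]: 1, 2, 2, 3, 4, 4, 4, 4
  R[5]: 1, 2, 2, 3, 4, 5, 5, 5
  R[6]: 1, 2, 2, 3, 4, 5, 5, 6
  R[7]: 1, 2, 2, 3, 4, 5, 6, 7
  R[8]: 1, 2, 3, 4, 5, 6, 7, 8

so w = (2, 1, 5, 4, 6, 8, 7, 3).

4 SE-corners of the 8-cell Rothe diagram give Ess(w):

[(1, 1, 0), (3, 4, 2), (6, 7, 5), (7, 3, 2)]


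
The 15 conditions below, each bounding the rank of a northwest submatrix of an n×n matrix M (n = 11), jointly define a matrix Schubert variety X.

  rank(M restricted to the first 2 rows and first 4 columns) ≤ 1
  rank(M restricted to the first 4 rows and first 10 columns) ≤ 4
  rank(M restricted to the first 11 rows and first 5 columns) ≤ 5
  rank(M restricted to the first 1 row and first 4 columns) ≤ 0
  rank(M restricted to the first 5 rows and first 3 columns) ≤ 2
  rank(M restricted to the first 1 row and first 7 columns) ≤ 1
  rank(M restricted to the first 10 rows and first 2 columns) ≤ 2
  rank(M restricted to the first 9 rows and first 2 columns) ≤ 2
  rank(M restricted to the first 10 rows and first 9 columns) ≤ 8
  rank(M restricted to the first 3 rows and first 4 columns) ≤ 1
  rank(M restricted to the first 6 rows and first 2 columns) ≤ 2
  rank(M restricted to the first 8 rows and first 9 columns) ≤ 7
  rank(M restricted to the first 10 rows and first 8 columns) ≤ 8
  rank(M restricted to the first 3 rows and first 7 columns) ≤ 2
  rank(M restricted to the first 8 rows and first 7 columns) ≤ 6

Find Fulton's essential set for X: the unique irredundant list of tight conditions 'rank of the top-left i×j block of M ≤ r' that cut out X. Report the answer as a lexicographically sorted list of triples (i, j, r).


Computing R[i][j] = min implied NW-rank bound (n=11, 15 conditions):

  0, 0, 0, 0, 1, 1, 1, 1, 1, 1, 1
  1, 1, 1, 1, 2, 2, 2, 2, 2, 2, 2
  1, 1, 1, 1, 2, 2, 2, 3, 3, 3, 3
  1, 2, 2, 2, 3, 3, 3, 4, 4, 4, 4
  1, 2, 2, 3, 4, 4, 4, 5, 5, 5, 5
  1, 2, 3, 4, 5, 5, 5, 6, 6, 6, 6
  1, 2, 3, 4, 5, 6, 6, 7, 7, 7, 7
  1, 2, 3, 4, 5, 6, 6, 7, 7, 8, 8
  1, 2, 3, 4, 5, 6, 7, 8, 8, 9, 9
  1, 2, 3, 4, 5, 6, 7, 8, 8, 9, 10
  1, 2, 3, 4, 5, 6, 7, 8, 9, 10, 11

second differences of R give the permutation w = (5, 1, 8, 2, 4, 3, 6, 10, 7, 11, 9).

7 SE-corners of the 13-cell Rothe diagram give Ess(w):

[(1, 4, 0), (3, 4, 1), (3, 7, 2), (5, 3, 2), (8, 7, 6), (8, 9, 7), (10, 9, 8)]


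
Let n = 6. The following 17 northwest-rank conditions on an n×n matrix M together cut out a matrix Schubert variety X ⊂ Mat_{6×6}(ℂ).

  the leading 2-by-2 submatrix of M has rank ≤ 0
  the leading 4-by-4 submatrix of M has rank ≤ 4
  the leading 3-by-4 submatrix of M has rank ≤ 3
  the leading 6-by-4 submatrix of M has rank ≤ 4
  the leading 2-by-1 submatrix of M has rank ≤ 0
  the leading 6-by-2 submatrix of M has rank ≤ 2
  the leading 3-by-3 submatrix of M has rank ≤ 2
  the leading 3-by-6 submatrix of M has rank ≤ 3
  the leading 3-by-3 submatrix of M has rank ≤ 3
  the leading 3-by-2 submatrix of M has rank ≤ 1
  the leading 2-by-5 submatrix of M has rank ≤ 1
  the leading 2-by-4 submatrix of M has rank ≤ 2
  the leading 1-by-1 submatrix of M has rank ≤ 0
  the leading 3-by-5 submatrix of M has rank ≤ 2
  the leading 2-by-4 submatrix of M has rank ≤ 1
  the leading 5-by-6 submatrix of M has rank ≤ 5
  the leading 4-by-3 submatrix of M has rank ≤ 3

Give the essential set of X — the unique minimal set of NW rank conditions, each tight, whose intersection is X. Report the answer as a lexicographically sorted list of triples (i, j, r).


The tightest implied rank at each (i,j), from the 17 conditions:

  row 1: 0, 0, 1, 1, 1, 1
  row 2: 0, 0, 1, 1, 1, 2
  row 3: 1, 1, 2, 2, 2, 3
  row 4: 1, 2, 3, 3, 3, 4
  row 5: 1, 2, 3, 4, 4, 5
  row 6: 1, 2, 3, 4, 5, 6

second differences of R give the permutation w = (3, 6, 1, 2, 4, 5).

Rothe diagram D(w) (6 cells), 2 SE-corners (essential conditions):

[(2, 2, 0), (2, 5, 1)]


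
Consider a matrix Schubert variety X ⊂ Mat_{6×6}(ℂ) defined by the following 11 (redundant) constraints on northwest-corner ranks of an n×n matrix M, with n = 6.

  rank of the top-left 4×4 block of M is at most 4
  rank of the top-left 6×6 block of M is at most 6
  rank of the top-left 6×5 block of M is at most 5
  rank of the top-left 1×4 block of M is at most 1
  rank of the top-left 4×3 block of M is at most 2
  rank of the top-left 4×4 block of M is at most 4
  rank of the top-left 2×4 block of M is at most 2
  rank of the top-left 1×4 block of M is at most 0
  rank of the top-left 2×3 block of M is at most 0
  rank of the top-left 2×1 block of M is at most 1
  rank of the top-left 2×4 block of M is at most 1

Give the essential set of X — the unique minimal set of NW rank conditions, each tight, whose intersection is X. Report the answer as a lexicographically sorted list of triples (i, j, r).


Rank table r_w(6×6) implied by the 11 constraints:

  i=1: 0 0 0 0 1 1
  i=2: 0 0 0 1 2 2
  i=3: 1 1 1 2 3 3
  i=4: 1 2 2 3 4 4
  i=5: 1 2 3 4 5 5
  i=6: 1 2 3 4 5 6

second differences of R give the permutation w = (5, 4, 1, 2, 3, 6).

Fulton essential set (2 of the 7 Rothe cells):

[(1, 4, 0), (2, 3, 0)]


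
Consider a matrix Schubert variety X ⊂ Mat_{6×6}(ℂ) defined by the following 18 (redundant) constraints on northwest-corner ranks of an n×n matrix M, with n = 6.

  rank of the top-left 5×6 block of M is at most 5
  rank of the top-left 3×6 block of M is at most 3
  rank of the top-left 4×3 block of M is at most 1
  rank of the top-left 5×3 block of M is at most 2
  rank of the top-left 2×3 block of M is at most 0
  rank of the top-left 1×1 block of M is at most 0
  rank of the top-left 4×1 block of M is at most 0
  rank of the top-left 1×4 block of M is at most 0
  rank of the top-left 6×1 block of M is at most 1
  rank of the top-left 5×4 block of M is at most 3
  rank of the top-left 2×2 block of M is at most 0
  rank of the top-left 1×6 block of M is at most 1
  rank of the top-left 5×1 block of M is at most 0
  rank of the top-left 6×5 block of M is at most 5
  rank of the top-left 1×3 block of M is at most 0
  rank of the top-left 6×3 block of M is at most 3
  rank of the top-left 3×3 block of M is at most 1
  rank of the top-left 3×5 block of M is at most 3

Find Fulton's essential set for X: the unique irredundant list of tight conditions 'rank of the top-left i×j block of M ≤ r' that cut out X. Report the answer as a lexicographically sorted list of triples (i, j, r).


Recovering R(i,j) via the rank-extension bound from the 18 conditions:

  row 1: 0 0 0 0 1 1
  row 2: 0 0 0 1 2 2
  row 3: 0 1 1 2 3 3
  row 4: 0 1 1 2 3 4
  row 5: 0 1 2 3 4 5
  row 6: 1 2 3 4 5 6

so w = (5, 4, 2, 6, 3, 1).

D(w) has 11 cells with 4 SE-corners; essential set:

[(1, 4, 0), (2, 3, 0), (4, 3, 1), (5, 1, 0)]


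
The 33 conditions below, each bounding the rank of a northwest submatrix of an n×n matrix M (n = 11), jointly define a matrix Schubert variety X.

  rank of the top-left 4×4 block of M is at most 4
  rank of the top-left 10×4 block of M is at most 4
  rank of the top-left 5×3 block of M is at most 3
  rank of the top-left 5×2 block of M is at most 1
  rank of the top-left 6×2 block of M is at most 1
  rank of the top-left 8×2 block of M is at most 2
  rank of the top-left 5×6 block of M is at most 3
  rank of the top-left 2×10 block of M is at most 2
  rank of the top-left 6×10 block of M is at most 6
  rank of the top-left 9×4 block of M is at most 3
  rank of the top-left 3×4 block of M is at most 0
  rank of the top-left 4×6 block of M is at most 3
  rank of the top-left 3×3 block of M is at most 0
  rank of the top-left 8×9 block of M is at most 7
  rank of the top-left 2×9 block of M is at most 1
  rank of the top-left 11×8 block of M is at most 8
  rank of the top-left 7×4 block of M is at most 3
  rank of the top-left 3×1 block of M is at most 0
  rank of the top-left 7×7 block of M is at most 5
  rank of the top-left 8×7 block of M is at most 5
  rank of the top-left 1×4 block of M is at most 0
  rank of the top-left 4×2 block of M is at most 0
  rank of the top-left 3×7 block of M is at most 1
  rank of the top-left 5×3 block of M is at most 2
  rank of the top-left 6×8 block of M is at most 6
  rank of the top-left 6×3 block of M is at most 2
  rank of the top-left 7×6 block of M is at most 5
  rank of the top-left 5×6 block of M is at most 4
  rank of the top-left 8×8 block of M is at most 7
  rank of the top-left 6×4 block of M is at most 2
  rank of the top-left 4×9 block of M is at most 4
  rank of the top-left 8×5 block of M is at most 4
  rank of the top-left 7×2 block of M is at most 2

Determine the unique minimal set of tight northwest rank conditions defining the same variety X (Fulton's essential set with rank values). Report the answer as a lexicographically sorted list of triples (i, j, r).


The tightest implied rank at each (i,j), from the 33 conditions:

  0 0 0 0 1 1 1 1 1 1 1
  0 0 0 0 1 1 1 1 1 2 2
  0 0 0 0 1 1 1 2 2 3 3
  0 0 1 1 2 2 2 3 3 4 4
  1 1 2 2 3 3 3 4 4 5 5
  1 1 2 2 3 4 4 5 5 6 6
  1 2 3 3 4 5 5 6 6 7 7
  1 2 3 3 4 5 5 6 7 8 8
  1 2 3 3 4 5 6 7 8 9 9
  1 2 3 4 5 6 7 8 9 10 10
  1 2 3 4 5 6 7 8 9 10 11

the unique w with this rank table is (5, 10, 8, 3, 1, 6, 2, 9, 7, 4, 11).

Rothe diagram D(w) (25 cells), 8 SE-corners (essential conditions):

[(2, 9, 1), (3, 4, 0), (3, 7, 1), (4, 2, 0), (6, 2, 1), (6, 4, 2), (8, 7, 5), (9, 4, 3)]
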